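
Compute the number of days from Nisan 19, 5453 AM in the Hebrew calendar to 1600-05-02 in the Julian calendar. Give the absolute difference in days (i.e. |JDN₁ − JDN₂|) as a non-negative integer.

33951

First date → JDN 2339531; second date → JDN 2305580.
The interval is |2339531 − 2305580| = 33951 days.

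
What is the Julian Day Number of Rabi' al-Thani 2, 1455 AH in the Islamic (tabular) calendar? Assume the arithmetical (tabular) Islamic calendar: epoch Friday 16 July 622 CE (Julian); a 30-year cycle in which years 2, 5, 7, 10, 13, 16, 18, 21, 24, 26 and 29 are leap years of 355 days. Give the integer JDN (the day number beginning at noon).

In the Gregorian calendar the same day is 30 June 2033.
JDN 2400001 is 17 November 1858 CE (Gregorian), MJD 0; the target day is +63778 days from there, so JDN = 2463779.

2463779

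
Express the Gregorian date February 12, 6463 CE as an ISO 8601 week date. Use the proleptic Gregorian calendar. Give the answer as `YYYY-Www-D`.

6463-W07-1

The weekday is Monday (ISO weekday 1).
That Monday belongs to ISO week 7 of ISO year 6463.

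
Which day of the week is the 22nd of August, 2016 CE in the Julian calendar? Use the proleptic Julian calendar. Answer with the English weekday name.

Sunday

Equivalently 4 September 2016 Gregorian, JDN 2457636.
JDN 2457636 mod 7 = 6, and JDN 0 was a Monday, so this is a Sunday.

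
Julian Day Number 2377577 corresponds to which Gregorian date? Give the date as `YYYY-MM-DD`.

Counting from JDN 2299161 = 15 Oct 1582 gives an offset of 78416 days.

1797-06-25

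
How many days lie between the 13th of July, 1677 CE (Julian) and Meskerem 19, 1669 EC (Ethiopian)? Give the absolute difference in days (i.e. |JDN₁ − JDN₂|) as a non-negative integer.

JDN of the first date = 2333776.
JDN of the second date = 2333476.
|2333476 − 2333776| = 300.

300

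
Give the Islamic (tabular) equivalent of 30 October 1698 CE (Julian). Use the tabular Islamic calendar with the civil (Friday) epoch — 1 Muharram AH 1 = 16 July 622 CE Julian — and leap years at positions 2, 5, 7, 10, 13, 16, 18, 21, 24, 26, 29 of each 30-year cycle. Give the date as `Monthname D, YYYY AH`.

Julian Day Number of the source date = 2341555.
Converting JDN 2341555 to the tabular Islamic calendar gives 5 Jumada al-Awwal 1110 AH.

Jumada al-Awwal 5, 1110 AH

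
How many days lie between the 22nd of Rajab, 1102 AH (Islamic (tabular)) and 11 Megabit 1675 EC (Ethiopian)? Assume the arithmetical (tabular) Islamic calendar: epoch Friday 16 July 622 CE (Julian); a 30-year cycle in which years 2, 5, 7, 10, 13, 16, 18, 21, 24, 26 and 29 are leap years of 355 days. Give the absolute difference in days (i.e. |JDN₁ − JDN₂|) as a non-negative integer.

JDN of the first date = 2338796.
JDN of the second date = 2335839.
|2335839 − 2338796| = 2957.

2957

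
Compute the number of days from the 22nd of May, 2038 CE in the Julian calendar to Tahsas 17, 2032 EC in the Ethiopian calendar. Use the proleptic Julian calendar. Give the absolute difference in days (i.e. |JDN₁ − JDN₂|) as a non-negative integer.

First date → JDN 2465579; second date → JDN 2466150.
The interval is |2465579 − 2466150| = 571 days.

571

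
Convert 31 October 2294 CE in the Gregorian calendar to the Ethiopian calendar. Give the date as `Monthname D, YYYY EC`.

Both dates share Julian Day Number 2559230; in the Ethiopian calendar that is 19 Tikimt 2287 EC.

Tikimt 19, 2287 EC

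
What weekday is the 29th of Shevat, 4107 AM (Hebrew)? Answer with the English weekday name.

This is JDN 1847826 (28 January 347 Gregorian).
JDN 1847826 mod 7 = 1, and JDN 0 was a Monday, so this is a Tuesday.

Tuesday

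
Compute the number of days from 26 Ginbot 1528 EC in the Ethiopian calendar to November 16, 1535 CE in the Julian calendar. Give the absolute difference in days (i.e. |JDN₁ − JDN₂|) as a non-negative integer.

JDN of the first date = 2282223.
JDN of the second date = 2282036.
|2282036 − 2282223| = 187.

187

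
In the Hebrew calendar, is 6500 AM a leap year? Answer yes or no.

Hebrew year 6500 is year 2 of its 19-year Metonic cycle; leap years are at positions 3, 6, 8, 11, 14, 17, 19, so it is a common year (12 months).

no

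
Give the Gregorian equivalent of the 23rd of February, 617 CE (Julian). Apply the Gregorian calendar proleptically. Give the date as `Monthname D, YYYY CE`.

For dates in this range the Gregorian date is 3 days ahead of the Julian.
23 February 617 Julian + 3 days → 26 February 617 Gregorian.

February 26, 617 CE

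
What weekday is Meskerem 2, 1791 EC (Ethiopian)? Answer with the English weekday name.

Monday

In the Gregorian calendar this is 10 September 1798 (JDN 2378019).
JDN 2378019 mod 7 = 0, and JDN 0 was a Monday, so this is a Monday.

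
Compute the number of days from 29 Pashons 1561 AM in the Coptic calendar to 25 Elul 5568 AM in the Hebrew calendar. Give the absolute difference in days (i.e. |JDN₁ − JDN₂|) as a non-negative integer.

First date → JDN 2395088; second date → JDN 2381678.
The interval is |2395088 − 2381678| = 13410 days.

13410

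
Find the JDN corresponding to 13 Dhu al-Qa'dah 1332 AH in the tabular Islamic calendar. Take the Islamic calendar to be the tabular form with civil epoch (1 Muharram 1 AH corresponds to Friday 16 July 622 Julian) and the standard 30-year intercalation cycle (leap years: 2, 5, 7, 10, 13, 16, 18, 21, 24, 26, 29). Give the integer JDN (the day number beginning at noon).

2420409

In the Gregorian calendar the same day is 3 October 1914.
JDN 2299161 is 15 October 1582 CE (Gregorian); the target day is +121248 days from there, so JDN = 2420409.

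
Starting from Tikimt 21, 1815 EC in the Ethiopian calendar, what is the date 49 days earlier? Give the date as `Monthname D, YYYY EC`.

Meskerem 2, 1815 EC

The starting date is JDN 2386834; 2386834 − 49 = 2386785.
JDN 2386785 corresponds to Meskerem 2, 1815 EC.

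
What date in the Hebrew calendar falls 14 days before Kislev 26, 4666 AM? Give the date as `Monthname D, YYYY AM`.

Kislev 12, 4666 AM

The starting date is JDN 2051939; 2051939 − 14 = 2051925.
JDN 2051925 corresponds to Kislev 12, 4666 AM.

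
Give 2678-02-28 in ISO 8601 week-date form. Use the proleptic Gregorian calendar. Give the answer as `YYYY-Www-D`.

The weekday is Thursday (ISO weekday 4).
That Thursday belongs to ISO week 9 of ISO year 2678.

2678-W09-4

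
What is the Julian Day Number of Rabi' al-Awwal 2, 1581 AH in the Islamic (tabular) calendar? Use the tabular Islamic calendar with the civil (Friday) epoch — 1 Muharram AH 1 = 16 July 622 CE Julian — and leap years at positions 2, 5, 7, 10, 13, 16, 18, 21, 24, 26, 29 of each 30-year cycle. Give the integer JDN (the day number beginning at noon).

2508399

Equivalently 30 August 2155 (Gregorian).
JDN 2400001 is 17 November 1858 CE (Gregorian), MJD 0; the target day is +108398 days from there, so JDN = 2508399.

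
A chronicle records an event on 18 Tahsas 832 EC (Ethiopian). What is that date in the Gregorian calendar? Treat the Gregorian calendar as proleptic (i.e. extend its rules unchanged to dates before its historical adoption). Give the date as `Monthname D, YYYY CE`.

Julian Day Number of the source date = 2027851.
Converting JDN 2027851 to the Gregorian calendar gives 19 December 839 CE.

December 19, 839 CE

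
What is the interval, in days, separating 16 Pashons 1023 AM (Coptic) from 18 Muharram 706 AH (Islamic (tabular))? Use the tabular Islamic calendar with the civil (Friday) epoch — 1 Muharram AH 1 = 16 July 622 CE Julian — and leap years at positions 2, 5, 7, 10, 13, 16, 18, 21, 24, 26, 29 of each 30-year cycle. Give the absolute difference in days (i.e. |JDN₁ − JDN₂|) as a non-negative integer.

285

First date → JDN 2198570; second date → JDN 2198285.
The interval is |2198570 − 2198285| = 285 days.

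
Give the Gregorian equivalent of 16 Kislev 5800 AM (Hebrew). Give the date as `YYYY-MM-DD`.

2039-12-03

Julian Day Number of the source date = 2466126.
Converting JDN 2466126 to the Gregorian calendar gives 3 December 2039 CE.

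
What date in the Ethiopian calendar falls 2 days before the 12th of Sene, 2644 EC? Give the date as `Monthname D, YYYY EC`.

Counting 2 days back from JDN 2689858 reaches JDN 2689856, which is Sene 10, 2644 EC.

Sene 10, 2644 EC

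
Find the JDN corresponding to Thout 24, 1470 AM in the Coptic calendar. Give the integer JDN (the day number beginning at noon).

In the Gregorian calendar the same day is 2 October 1753.
JDN 2299161 is 15 October 1582 CE (Gregorian); the target day is +62444 days from there, so JDN = 2361605.

2361605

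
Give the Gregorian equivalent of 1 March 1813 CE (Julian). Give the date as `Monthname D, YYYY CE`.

The Julian–Gregorian offset here is 12 days (Julian trailing).
1 March 1813 Julian + 12 days → 13 March 1813 Gregorian.

March 13, 1813 CE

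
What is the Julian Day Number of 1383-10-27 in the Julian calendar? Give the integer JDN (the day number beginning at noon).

2226498

In the proleptic Gregorian calendar the same day is 4 November 1383.
JDN 2400001 is 17 November 1858 CE (Gregorian), MJD 0; the target day is −173503 days from there, so JDN = 2226498.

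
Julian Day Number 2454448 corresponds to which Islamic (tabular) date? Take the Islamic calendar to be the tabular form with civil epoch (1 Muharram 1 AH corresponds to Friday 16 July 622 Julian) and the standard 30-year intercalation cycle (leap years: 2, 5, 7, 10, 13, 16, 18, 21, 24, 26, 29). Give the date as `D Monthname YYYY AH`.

3 Dhu al-Hijjah 1428 AH

JDN 2454448 is 13 December 2007 in the Gregorian calendar.
In the tabular Islamic calendar that day is 3 Dhu al-Hijjah 1428 AH.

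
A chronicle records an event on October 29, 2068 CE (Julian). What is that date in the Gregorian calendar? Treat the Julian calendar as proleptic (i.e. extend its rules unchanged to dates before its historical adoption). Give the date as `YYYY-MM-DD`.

2068-11-11

At this point the Julian calendar is 13 days behind the Gregorian.
29 October 2068 Julian + 13 days → 11 November 2068 Gregorian.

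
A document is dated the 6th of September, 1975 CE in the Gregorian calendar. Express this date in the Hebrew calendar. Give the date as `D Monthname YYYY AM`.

Julian Day Number of the source date = 2442662.
Converting JDN 2442662 to the Hebrew calendar gives 1 Tishrei 5736 AM.

1 Tishrei 5736 AM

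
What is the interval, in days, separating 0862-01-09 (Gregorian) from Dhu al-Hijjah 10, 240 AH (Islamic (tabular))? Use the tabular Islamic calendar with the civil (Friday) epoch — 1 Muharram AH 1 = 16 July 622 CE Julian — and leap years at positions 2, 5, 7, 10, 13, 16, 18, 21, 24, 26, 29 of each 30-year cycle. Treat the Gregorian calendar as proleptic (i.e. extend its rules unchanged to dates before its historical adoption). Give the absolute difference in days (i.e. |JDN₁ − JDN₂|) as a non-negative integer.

2440

First date → JDN 2035908; second date → JDN 2033468.
The interval is |2035908 − 2033468| = 2440 days.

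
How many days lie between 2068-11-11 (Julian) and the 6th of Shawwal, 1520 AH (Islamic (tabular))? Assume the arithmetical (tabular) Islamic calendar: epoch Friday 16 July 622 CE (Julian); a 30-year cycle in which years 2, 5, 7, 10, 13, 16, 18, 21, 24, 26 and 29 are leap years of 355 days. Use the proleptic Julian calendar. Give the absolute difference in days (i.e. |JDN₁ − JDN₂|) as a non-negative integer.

10284

First date → JDN 2476710; second date → JDN 2486994.
The interval is |2476710 − 2486994| = 10284 days.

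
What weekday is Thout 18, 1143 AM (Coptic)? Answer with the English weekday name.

Sunday

In the proleptic Gregorian calendar this is 24 September 1426 (JDN 2242162).
2242162 ≡ 6 (mod 7); counting from Monday = 0 gives Sunday.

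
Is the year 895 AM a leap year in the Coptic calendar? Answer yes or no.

yes

895 mod 4 = 3; in the Coptic calendar a year is leap when year mod 4 = 3, so it is a leap year.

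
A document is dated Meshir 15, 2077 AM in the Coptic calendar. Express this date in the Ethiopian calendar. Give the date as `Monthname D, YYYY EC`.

Yekatit 15, 2353 EC

Both dates share Julian Day Number 2583453; in the Ethiopian calendar that is 15 Yekatit 2353 EC.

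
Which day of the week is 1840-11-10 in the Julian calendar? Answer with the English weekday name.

This is JDN 2393432 (22 November 1840 Gregorian).
2393432 ≡ 6 (mod 7); counting from Monday = 0 gives Sunday.

Sunday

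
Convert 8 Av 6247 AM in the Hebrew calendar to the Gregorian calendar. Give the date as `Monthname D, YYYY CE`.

July 28, 2487 CE

Julian Day Number of the source date = 2629627.
Converting JDN 2629627 to the Gregorian calendar gives 28 July 2487 CE.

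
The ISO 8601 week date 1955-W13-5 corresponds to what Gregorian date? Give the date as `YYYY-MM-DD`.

1955-04-01

ISO week 1 of 1955 is the week containing the first Thursday of 1955.
Week 13, day 5 (Friday) lands on 1955-04-01.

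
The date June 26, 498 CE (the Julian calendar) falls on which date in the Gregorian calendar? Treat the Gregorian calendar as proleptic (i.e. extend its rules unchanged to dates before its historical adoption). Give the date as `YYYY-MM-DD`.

For dates in this range the Gregorian date is 1 day ahead of the Julian.
26 June 498 Julian + 1 day → 27 June 498 Gregorian.

0498-06-27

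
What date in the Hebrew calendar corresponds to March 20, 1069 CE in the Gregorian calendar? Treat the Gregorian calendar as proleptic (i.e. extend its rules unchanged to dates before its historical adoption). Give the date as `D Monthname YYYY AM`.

18 Adar II 4829 AM

Both dates share Julian Day Number 2111583; in the Hebrew calendar that is 18 Adar II 4829 AM.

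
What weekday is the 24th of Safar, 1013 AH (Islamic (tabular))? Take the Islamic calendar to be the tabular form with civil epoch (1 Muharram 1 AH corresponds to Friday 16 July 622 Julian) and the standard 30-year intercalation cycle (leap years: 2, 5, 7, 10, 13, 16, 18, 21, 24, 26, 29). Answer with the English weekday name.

Thursday

Equivalently 22 July 1604 Gregorian, JDN 2307112.
Since JDN mod 7 = 3 (0 = Monday), the day is Thursday.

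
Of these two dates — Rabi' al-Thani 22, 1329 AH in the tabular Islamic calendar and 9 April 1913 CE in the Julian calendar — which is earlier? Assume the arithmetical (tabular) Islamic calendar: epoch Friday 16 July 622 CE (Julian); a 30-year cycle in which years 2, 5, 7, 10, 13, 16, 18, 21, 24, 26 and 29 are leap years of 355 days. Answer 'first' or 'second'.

first

First date → JDN 2419149; second date → JDN 2419880.
JDN 2419149 < JDN 2419880, so the first date is earlier.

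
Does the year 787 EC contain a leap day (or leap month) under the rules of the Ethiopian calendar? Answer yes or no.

yes

787 mod 4 = 3; in the Ethiopian calendar a year is leap when year mod 4 = 3, so it is a leap year.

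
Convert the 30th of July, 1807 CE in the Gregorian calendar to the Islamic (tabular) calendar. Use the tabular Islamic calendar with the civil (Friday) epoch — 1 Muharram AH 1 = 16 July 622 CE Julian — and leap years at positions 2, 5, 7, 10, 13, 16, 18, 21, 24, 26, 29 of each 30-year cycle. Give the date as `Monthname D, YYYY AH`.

Jumada al-Awwal 24, 1222 AH

Both dates share Julian Day Number 2381263; in the tabular Islamic calendar that is 24 Jumada al-Awwal 1222 AH.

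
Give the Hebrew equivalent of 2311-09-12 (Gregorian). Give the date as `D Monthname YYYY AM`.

Both dates share Julian Day Number 2565389; in the Hebrew calendar that is 28 Elul 6071 AM.

28 Elul 6071 AM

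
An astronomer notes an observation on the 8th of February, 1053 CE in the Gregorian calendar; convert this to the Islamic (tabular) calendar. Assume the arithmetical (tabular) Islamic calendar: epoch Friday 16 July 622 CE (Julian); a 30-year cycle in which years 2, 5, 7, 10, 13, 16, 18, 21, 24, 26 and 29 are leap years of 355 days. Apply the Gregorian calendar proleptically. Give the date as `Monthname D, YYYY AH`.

Julian Day Number of the source date = 2105699.
Converting JDN 2105699 to the tabular Islamic calendar gives 10 Shawwal 444 AH.

Shawwal 10, 444 AH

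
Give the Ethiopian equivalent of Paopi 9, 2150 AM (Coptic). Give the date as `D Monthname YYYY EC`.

9 Tikimt 2426 EC

Julian Day Number of the source date = 2609990.
Converting JDN 2609990 to the Ethiopian calendar gives 9 Tikimt 2426 EC.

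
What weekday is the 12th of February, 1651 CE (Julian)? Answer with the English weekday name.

Wednesday

This is JDN 2324128 (22 February 1651 Gregorian).
2324128 ≡ 2 (mod 7); counting from Monday = 0 gives Wednesday.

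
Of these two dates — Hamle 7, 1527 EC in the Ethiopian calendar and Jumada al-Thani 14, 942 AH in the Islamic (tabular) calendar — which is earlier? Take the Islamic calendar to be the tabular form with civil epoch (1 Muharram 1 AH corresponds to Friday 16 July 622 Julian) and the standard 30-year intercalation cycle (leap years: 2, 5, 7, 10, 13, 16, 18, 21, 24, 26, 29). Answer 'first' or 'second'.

First date → JDN 2281898; second date → JDN 2282060.
JDN 2281898 < JDN 2282060, so the first date is earlier.

first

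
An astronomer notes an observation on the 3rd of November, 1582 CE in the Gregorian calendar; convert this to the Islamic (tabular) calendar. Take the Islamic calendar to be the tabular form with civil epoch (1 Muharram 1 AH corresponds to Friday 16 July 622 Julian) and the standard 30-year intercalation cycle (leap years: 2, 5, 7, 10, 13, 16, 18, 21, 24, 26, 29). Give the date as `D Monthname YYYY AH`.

Both dates share Julian Day Number 2299180; in the tabular Islamic calendar that is 6 Shawwal 990 AH.

6 Shawwal 990 AH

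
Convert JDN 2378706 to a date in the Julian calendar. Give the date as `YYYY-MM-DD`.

1800-07-17

The Gregorian equivalent of JDN 2378706 is 29 July 1800.
In the Julian calendar that day is 1800-07-17.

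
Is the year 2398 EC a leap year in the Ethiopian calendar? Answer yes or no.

no

2398 mod 4 = 2; in the Ethiopian calendar a year is leap when year mod 4 = 3, so it is a common year.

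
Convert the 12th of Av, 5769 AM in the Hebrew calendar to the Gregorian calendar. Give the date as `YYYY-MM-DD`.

2009-08-02

Julian Day Number of the source date = 2455046.
Converting JDN 2455046 to the Gregorian calendar gives 2 August 2009 CE.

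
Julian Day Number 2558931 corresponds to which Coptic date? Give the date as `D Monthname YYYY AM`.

25 Koiak 2010 AM

JDN 2558931 is 5 January 2294 in the Gregorian calendar.
In the Coptic calendar that day is 25 Koiak 2010 AM.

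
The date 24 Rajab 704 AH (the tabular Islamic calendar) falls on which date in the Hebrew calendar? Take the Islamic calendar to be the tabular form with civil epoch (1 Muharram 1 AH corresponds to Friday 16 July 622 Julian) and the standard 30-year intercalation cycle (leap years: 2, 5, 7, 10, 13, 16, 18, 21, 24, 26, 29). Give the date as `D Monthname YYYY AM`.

25 Adar I 5065 AM

Both dates share Julian Day Number 2197760; in the Hebrew calendar that is 25 Adar I 5065 AM.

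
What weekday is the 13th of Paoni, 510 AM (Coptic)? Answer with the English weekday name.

This is JDN 2011224 (11 June 794 Gregorian).
2011224 ≡ 5 (mod 7); counting from Monday = 0 gives Saturday.

Saturday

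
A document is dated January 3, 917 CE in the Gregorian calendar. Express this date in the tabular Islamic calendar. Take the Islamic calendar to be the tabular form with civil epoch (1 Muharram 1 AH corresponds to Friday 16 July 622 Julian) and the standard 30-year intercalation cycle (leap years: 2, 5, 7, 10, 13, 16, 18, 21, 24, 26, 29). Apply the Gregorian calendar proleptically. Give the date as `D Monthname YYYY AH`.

Both dates share Julian Day Number 2055990; in the tabular Islamic calendar that is 1 Rajab 304 AH.

1 Rajab 304 AH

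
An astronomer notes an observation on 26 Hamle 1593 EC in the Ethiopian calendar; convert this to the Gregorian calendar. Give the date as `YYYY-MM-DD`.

Both dates share Julian Day Number 2306024; in the Gregorian calendar that is 30 July 1601 CE.

1601-07-30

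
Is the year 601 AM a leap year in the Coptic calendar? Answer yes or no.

no

601 mod 4 = 1; in the Coptic calendar a year is leap when year mod 4 = 3, so it is a common year.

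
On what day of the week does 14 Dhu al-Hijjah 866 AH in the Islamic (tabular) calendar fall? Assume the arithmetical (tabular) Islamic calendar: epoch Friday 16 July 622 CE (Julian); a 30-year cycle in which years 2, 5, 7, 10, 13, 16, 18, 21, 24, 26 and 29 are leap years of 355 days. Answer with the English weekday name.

Thursday

Equivalently 18 September 1462 Gregorian, JDN 2255305.
2255305 ≡ 3 (mod 7); counting from Monday = 0 gives Thursday.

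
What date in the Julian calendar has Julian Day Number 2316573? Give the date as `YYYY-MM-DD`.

JDN 2316573 is 17 June 1630 in the Gregorian calendar.
In the Julian calendar that day is 1630-06-07.

1630-06-07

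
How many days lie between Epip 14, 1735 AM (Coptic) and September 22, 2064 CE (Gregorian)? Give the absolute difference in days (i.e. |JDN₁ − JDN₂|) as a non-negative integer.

JDN of the first date = 2458686.
JDN of the second date = 2475186.
|2475186 − 2458686| = 16500.

16500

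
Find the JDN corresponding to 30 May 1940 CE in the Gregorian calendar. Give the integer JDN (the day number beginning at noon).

JDN 2451545 is 1 January 2000 CE (Gregorian); the target day is −21765 days from there, so JDN = 2429780.

2429780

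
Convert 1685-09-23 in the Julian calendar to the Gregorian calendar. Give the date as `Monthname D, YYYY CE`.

October 3, 1685 CE

For dates in this range the Gregorian date is 10 days ahead of the Julian.
23 September 1685 Julian + 10 days → 3 October 1685 Gregorian.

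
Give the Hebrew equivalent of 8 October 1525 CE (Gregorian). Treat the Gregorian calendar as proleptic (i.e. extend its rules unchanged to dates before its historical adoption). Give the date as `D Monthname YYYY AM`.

11 Tishrei 5286 AM

Both dates share Julian Day Number 2278335; in the Hebrew calendar that is 11 Tishrei 5286 AM.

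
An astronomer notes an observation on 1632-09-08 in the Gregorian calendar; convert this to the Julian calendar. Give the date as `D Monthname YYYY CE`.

29 August 1632 CE

For dates in this range the Gregorian date is 10 days ahead of the Julian.
8 September 1632 Gregorian − 10 days → 29 August 1632 Julian.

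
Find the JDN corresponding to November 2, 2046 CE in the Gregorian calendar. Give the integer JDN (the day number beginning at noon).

JDN 2299161 is 15 October 1582 CE (Gregorian); the target day is +169491 days from there, so JDN = 2468652.

2468652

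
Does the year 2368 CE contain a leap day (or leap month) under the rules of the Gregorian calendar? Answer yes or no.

2368 is divisible by 4 and not by 100, so it is a leap year.

yes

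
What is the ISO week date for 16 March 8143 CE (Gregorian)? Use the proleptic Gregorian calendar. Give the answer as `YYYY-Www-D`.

8143-W11-6

The weekday is Saturday (ISO weekday 6).
That Saturday belongs to ISO week 11 of ISO year 8143.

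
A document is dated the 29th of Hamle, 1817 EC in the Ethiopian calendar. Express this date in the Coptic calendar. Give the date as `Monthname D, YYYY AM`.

Epip 29, 1541 AM

Julian Day Number of the source date = 2387843.
Converting JDN 2387843 to the Coptic calendar gives 29 Epip 1541 AM.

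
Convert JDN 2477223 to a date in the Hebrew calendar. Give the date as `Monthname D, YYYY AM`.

JDN 2477223 is 21 April 2070 in the Gregorian calendar.
In the Hebrew calendar that day is Iyar 10, 5830 AM.

Iyar 10, 5830 AM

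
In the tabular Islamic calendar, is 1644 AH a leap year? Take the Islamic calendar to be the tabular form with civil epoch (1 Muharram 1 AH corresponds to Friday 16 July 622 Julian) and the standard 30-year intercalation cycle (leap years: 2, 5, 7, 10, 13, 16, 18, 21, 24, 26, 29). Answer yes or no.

yes

Year 1644 AH is year 24 of its 30-year cycle; leap positions are 2, 5, 7, 10, 13, 16, 18, 21, 24, 26, 29, so it is a leap year (355 days).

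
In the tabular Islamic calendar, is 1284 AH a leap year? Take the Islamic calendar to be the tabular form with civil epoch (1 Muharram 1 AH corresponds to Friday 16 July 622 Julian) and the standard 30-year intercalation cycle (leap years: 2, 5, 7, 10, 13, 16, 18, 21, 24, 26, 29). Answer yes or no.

Year 1284 AH is year 24 of its 30-year cycle; leap positions are 2, 5, 7, 10, 13, 16, 18, 21, 24, 26, 29, so it is a leap year (355 days).

yes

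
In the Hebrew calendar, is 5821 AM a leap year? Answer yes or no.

Hebrew year 5821 is year 7 of its 19-year Metonic cycle; leap years are at positions 3, 6, 8, 11, 14, 17, 19, so it is a common year (12 months).

no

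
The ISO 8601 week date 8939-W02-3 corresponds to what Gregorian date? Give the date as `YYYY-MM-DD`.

8939-01-07

ISO week 1 of 8939 is the week containing the first Thursday of 8939.
Week 2, day 3 (Wednesday) lands on 8939-01-07.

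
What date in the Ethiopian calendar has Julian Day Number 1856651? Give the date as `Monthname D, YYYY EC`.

Miyazya 1, 363 EC

The proleptic Gregorian equivalent of JDN 1856651 is 28 March 371.
In the Ethiopian calendar that day is Miyazya 1, 363 EC.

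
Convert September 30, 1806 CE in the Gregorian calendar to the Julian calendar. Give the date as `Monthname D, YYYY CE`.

The Julian–Gregorian offset here is 12 days (Julian trailing).
30 September 1806 Gregorian − 12 days → 18 September 1806 Julian.

September 18, 1806 CE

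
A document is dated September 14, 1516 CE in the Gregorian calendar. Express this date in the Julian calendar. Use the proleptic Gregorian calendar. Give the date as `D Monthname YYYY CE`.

4 September 1516 CE

At this point the Julian calendar is 10 days behind the Gregorian.
14 September 1516 Gregorian − 10 days → 4 September 1516 Julian.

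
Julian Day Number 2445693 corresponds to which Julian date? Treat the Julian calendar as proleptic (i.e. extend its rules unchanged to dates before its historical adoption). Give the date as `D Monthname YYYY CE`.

11 December 1983 CE

JDN 2445693 is 24 December 1983 in the Gregorian calendar.
In the Julian calendar that day is 11 December 1983 CE.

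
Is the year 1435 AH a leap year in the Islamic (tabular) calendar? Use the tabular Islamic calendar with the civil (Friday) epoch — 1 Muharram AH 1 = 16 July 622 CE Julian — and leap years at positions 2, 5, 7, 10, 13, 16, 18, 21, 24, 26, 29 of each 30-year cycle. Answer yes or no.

Year 1435 AH is year 25 of its 30-year cycle; leap positions are 2, 5, 7, 10, 13, 16, 18, 21, 24, 26, 29, so it is a common year (354 days).

no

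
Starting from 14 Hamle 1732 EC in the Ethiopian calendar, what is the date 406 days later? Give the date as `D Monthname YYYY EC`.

The starting date is JDN 2356782; 2356782 + 406 = 2357188.
JDN 2357188 corresponds to 25 Nehase 1733 EC.

25 Nehase 1733 EC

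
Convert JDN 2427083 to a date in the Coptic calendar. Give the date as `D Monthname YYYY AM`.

2 Tobi 1649 AM

JDN 2427083 is 10 January 1933 in the Gregorian calendar.
In the Coptic calendar that day is 2 Tobi 1649 AM.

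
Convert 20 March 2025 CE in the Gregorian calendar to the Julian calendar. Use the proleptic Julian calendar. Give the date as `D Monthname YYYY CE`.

7 March 2025 CE

For dates in this range the Gregorian date is 13 days ahead of the Julian.
20 March 2025 Gregorian − 13 days → 7 March 2025 Julian.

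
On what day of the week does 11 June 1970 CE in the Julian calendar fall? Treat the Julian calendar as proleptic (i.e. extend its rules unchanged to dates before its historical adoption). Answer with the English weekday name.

Wednesday

Equivalently 24 June 1970 Gregorian, JDN 2440762.
2440762 ≡ 2 (mod 7); counting from Monday = 0 gives Wednesday.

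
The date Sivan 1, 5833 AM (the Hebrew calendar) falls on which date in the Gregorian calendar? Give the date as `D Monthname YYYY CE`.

6 June 2073 CE

Both dates share Julian Day Number 2478365; in the Gregorian calendar that is 6 June 2073 CE.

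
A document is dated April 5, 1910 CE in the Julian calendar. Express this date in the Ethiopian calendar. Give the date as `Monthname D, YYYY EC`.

Miyazya 10, 1902 EC

Julian Day Number of the source date = 2418780.
Converting JDN 2418780 to the Ethiopian calendar gives 10 Miyazya 1902 EC.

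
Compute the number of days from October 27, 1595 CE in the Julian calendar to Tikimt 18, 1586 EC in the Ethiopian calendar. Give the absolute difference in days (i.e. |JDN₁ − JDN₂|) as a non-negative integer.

742

JDN of the first date = 2303931.
JDN of the second date = 2303189.
|2303189 − 2303931| = 742.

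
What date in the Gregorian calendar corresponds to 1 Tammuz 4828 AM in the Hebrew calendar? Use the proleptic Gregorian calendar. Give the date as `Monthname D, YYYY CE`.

Both dates share Julian Day Number 2111301; in the Gregorian calendar that is 11 June 1068 CE.

June 11, 1068 CE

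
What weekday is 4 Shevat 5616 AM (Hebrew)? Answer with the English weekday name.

This is JDN 2398960 (11 January 1856 Gregorian).
2398960 ≡ 4 (mod 7); counting from Monday = 0 gives Friday.

Friday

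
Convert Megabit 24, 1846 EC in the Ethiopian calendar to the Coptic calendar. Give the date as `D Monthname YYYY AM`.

Both dates share Julian Day Number 2398310; in the Coptic calendar that is 24 Paremhat 1570 AM.

24 Paremhat 1570 AM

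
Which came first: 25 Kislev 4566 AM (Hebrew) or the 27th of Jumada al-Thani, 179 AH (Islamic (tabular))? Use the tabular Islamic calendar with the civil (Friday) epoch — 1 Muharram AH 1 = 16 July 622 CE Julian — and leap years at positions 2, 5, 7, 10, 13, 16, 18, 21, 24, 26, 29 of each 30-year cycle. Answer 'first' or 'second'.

second

First date → JDN 2015409; second date → JDN 2011691.
JDN 2011691 < JDN 2015409, so the second date is earlier.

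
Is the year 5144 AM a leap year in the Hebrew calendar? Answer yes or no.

yes

Hebrew year 5144 is year 14 of its 19-year Metonic cycle; leap years are at positions 3, 6, 8, 11, 14, 17, 19, so it is a leap year (13 months).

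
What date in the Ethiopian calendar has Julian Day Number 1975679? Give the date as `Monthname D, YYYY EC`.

JDN 1975679 is 14 February 697 in the proleptic Gregorian calendar.
In the Ethiopian calendar that day is Yekatit 17, 689 EC.

Yekatit 17, 689 EC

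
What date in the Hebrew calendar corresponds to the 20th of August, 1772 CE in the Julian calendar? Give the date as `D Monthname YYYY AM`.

Both dates share Julian Day Number 2368513; in the Hebrew calendar that is 2 Elul 5532 AM.

2 Elul 5532 AM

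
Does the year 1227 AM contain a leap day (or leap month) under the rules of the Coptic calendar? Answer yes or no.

1227 mod 4 = 3; in the Coptic calendar a year is leap when year mod 4 = 3, so it is a leap year.

yes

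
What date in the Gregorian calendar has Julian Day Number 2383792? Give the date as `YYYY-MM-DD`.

JDN 2451545 is 1 Jan 2000; 2383792 is −67753 days from there.

1814-07-02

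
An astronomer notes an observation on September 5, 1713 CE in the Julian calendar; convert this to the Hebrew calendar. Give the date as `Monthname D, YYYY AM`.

Elul 25, 5473 AM

Both dates share Julian Day Number 2346979; in the Hebrew calendar that is 25 Elul 5473 AM.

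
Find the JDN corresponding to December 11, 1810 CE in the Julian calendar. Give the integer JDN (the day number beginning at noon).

In the Gregorian calendar the same day is 23 December 1810.
JDN 2400001 is 17 November 1858 CE (Gregorian), MJD 0; the target day is −17496 days from there, so JDN = 2382505.

2382505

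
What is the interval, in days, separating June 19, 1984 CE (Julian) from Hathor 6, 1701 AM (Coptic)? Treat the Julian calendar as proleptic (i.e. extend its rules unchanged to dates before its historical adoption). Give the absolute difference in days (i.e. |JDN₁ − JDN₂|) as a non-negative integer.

136

JDN of the first date = 2445884.
JDN of the second date = 2446020.
|2446020 − 2445884| = 136.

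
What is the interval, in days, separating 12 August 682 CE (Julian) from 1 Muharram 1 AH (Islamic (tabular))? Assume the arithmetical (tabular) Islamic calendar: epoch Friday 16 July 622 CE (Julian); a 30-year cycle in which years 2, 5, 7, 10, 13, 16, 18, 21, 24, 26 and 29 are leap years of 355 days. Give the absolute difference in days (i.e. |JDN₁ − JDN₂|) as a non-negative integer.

21942

First date → JDN 1970382; second date → JDN 1948440.
The interval is |1970382 − 1948440| = 21942 days.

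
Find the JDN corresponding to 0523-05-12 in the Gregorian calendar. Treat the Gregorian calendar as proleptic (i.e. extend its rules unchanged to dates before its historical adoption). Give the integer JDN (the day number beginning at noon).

1912213

JDN 2299161 is 15 October 1582 CE (Gregorian); the target day is −386948 days from there, so JDN = 1912213.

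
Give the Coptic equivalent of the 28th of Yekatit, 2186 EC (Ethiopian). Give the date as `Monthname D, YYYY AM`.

The source date corresponds to 8 March 2194 in the Gregorian calendar (JDN 2522469).
That day falls on 28 Meshir 1910 AM in the Coptic calendar.

Meshir 28, 1910 AM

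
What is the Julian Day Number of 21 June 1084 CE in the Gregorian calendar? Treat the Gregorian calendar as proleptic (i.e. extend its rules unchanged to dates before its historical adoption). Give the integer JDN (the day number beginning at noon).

JDN 2400001 is 17 November 1858 CE (Gregorian), MJD 0; the target day is −282846 days from there, so JDN = 2117155.

2117155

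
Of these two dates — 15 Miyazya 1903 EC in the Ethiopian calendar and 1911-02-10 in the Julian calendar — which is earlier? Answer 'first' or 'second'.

Converting both to JDN: 2419150 vs 2419091; the smaller is the second.

second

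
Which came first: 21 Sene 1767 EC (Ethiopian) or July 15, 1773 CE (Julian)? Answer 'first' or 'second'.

Converting both to JDN: 2369542 vs 2368842; the smaller is the second.

second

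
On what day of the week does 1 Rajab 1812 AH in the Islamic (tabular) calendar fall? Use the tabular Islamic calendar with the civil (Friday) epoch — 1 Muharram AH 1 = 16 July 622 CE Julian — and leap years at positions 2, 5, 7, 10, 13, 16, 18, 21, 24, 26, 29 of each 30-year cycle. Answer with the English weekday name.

Equivalently 8 February 2380 Gregorian, JDN 2590375.
2590375 ≡ 4 (mod 7); counting from Monday = 0 gives Friday.

Friday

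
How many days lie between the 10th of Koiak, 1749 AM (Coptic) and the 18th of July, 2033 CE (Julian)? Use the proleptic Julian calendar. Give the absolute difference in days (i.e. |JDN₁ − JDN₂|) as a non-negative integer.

JDN of the first date = 2463586.
JDN of the second date = 2463810.
|2463810 − 2463586| = 224.

224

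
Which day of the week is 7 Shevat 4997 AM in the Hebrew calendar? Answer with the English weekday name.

This is JDN 2172876 (11 January 1237 Gregorian).
Since JDN mod 7 = 6 (0 = Monday), the day is Sunday.

Sunday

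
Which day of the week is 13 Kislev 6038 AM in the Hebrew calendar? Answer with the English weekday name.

Monday

Equivalently 10 December 2277 Gregorian, JDN 2553061.
JDN 2553061 mod 7 = 0, and JDN 0 was a Monday, so this is a Monday.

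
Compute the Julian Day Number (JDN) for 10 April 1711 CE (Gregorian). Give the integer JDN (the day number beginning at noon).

2346089

JDN 2400001 is 17 November 1858 CE (Gregorian), MJD 0; the target day is −53912 days from there, so JDN = 2346089.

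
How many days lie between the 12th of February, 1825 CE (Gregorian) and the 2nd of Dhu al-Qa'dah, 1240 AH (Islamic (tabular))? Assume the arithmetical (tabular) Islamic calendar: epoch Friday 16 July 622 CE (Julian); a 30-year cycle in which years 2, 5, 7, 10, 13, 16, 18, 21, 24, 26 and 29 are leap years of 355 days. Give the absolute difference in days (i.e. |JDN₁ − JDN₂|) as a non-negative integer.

126

JDN of the first date = 2387670.
JDN of the second date = 2387796.
|2387796 − 2387670| = 126.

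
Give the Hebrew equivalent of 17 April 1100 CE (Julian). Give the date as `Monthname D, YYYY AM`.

Iyar 6, 4860 AM

The source date corresponds to 24 April 1100 in the proleptic Gregorian calendar (JDN 2122940).
That day falls on 6 Iyar 4860 AM in the Hebrew calendar.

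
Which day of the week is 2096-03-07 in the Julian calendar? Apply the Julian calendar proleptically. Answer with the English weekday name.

Equivalently 20 March 2096 Gregorian, JDN 2486688.
Since JDN mod 7 = 1 (0 = Monday), the day is Tuesday.

Tuesday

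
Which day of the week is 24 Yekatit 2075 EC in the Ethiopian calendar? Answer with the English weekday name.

Wednesday

This is JDN 2481922 (3 March 2083 Gregorian).
Since JDN mod 7 = 2 (0 = Monday), the day is Wednesday.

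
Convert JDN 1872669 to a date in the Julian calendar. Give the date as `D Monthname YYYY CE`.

2 February 415 CE

JDN 1872669 is 3 February 415 in the proleptic Gregorian calendar.
In the Julian calendar that day is 2 February 415 CE.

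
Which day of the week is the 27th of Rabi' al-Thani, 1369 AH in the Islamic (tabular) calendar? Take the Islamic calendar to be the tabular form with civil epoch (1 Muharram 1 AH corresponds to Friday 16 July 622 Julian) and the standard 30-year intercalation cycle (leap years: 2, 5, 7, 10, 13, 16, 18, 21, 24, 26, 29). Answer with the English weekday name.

Equivalently 16 February 1950 Gregorian, JDN 2433329.
2433329 ≡ 3 (mod 7); counting from Monday = 0 gives Thursday.

Thursday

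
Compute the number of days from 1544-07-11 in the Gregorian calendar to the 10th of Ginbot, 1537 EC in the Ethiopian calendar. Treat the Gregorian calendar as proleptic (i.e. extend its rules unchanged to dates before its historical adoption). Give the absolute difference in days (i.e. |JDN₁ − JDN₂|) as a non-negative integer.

308

JDN of the first date = 2285186.
JDN of the second date = 2285494.
|2285494 − 2285186| = 308.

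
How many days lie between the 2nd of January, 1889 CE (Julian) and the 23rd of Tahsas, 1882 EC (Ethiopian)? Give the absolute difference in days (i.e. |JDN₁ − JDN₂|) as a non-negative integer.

First date → JDN 2411017; second date → JDN 2411368.
The interval is |2411017 − 2411368| = 351 days.

351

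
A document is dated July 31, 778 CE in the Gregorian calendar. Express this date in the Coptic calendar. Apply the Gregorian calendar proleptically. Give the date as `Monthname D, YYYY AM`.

Julian Day Number of the source date = 2005430.
Converting JDN 2005430 to the Coptic calendar gives 3 Mesori 494 AM.

Mesori 3, 494 AM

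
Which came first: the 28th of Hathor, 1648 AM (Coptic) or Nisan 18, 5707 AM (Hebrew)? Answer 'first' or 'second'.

The two dates have Julian Day Numbers 2426684 and 2432284 respectively.
Since 2426684 < 2432284, the first date comes first.

first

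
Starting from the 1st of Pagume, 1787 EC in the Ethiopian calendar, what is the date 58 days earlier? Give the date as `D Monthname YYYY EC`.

3 Hamle 1787 EC

The starting date is JDN 2376917; 2376917 − 58 = 2376859.
JDN 2376859 corresponds to 3 Hamle 1787 EC.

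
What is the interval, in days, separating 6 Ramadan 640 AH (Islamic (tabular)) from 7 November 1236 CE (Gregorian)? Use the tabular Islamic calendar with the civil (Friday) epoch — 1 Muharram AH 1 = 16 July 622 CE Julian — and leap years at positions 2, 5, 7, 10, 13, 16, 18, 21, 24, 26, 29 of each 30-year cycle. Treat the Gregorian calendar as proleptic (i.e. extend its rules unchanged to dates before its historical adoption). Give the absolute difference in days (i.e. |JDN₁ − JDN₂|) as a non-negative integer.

JDN of the first date = 2175121.
JDN of the second date = 2172811.
|2172811 − 2175121| = 2310.

2310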